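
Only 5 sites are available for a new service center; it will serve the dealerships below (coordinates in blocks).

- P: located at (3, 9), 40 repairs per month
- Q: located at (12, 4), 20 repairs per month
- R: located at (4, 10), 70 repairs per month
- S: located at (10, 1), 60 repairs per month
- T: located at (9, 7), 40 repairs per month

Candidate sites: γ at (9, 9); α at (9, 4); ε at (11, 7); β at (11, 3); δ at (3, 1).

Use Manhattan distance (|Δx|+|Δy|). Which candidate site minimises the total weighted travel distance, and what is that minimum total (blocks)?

γ, total 1440 blocks

Total weighted distance at each candidate:
  γ (9, 9): total = 1440
  α (9, 4): total = 1630
  ε (11, 7): total = 1680
  β (11, 3): total = 2000
  δ (3, 1): total = 2160
Minimum is at γ with total 1440 blocks.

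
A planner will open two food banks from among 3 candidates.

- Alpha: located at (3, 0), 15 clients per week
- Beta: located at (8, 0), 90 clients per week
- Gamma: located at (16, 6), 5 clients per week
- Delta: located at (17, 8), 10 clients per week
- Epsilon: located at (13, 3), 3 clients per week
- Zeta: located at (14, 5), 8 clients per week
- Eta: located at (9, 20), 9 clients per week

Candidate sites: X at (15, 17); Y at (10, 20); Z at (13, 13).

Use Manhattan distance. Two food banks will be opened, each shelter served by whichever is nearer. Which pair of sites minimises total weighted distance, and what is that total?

{Y, Z}, total 2216

Evaluate every pair (each demand assigned to the nearer of the two):
  {Y, Z}: total = 2216
  {X, Z}: total = 2288
  {X, Y}: total = 2716
Best pair: {Y, Z} with total 2216.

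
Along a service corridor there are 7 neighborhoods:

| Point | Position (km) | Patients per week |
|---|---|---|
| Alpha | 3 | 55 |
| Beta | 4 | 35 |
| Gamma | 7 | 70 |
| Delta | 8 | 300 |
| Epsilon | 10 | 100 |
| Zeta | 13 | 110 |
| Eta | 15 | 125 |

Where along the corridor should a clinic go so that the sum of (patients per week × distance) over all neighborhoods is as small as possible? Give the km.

For a sum of weighted absolute distances on a line, the optimum is the weighted median (not the mean). Total weight W = 795; half-weight = 397.5.
Sort by position and accumulate weight:
  km 3 (Alpha, w=55) → cum 55
  km 4 (Beta, w=35) → cum 90
  km 7 (Gamma, w=70) → cum 160
  km 8 (Delta, w=300) → cum 460  ≥ 397.5 → median here
  km 10 (Epsilon, w=100) → cum 560
  km 13 (Zeta, w=110) → cum 670
  km 15 (Eta, w=125) → cum 795
Optimal location: km 8.

x = 8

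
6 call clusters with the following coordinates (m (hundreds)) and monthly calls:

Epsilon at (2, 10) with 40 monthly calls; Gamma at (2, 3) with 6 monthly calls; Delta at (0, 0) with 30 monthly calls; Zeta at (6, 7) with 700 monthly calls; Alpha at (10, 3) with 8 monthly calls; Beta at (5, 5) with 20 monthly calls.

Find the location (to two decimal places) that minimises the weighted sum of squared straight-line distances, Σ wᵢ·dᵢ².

(5.56, 6.77)

The minimiser of Σwᵢ‖p−pᵢ‖² is the weighted centroid p* = (Σwᵢpᵢ)/(Σwᵢ).
Σwᵢ = 804.
Σwᵢxᵢ = 40·2 + 6·2 + 30·0 + 700·6 + 8·10 + 20·5 = 4472.
Σwᵢyᵢ = 40·10 + 6·3 + 30·0 + 700·7 + 8·3 + 20·5 = 5442.
x* = 4472/804 = 5.56, y* = 5442/804 = 6.77.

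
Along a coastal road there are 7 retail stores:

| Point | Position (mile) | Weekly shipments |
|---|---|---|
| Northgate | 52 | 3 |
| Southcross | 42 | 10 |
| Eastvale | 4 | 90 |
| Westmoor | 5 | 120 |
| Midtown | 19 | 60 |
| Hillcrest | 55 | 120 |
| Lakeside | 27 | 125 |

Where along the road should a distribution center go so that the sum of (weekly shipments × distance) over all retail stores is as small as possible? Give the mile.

x = 19

For a sum of weighted absolute distances on a line, the optimum is the weighted median (not the mean). Total weight W = 528; half-weight = 264.
Sort by position and accumulate weight:
  mile 4 (Eastvale, w=90) → cum 90
  mile 5 (Westmoor, w=120) → cum 210
  mile 19 (Midtown, w=60) → cum 270  ≥ 264 → median here
  mile 27 (Lakeside, w=125) → cum 395
  mile 42 (Southcross, w=10) → cum 405
  mile 52 (Northgate, w=3) → cum 408
  mile 55 (Hillcrest, w=120) → cum 528
Optimal location: mile 19.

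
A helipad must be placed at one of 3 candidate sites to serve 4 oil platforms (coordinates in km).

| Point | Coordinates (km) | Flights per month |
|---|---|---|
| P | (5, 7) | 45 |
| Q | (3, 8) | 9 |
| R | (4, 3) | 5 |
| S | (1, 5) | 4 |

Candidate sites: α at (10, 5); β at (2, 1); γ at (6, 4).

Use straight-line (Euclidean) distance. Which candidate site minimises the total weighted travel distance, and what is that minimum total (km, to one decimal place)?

γ, total 218.9 km

Total weighted distance at each candidate:
  α (10, 5): total = 378.5
  β (2, 1): total = 396.1
  γ (6, 4): total = 218.9
Minimum is at γ with total 218.9 km.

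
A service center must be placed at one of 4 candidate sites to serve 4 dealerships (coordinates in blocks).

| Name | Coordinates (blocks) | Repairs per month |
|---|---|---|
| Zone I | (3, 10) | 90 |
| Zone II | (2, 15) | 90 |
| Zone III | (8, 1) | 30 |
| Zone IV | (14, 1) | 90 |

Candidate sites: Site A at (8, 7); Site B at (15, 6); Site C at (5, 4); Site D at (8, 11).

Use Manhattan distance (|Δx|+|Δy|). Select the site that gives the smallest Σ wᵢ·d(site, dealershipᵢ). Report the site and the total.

Total weighted distance at each candidate:
  Site A (8, 7): total = 3240
  Site B (15, 6): total = 4320
  Site C (5, 4): total = 3240
  Site D (8, 11): total = 3180
Minimum is at Site D with total 3180 blocks.

Site D, total 3180 blocks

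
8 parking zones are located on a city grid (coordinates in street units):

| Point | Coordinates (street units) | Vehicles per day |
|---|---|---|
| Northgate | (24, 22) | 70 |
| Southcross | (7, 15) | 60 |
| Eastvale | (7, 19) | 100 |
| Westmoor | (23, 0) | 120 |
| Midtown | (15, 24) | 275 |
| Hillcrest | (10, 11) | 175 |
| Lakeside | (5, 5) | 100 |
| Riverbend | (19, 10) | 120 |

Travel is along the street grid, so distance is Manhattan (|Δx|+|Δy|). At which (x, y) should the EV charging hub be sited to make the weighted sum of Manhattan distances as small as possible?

(15, 11)

Manhattan distance separates: Σwᵢ(|x−xᵢ|+|y−yᵢ|) = Σwᵢ|x−xᵢ| + Σwᵢ|y−yᵢ|, so x and y are optimised independently as 1-D weighted medians.
Total weight W = 1020; half = 510.
x-coordinate, sorted with cumulative weight:
  x=5 (Lakeside, w=100) cum 100
  x=7 (Southcross, w=60) cum 160
  x=7 (Eastvale, w=100) cum 260
  x=10 (Hillcrest, w=175) cum 435
  x=15 (Midtown, w=275) cum 710  ← median
  x=19 (Riverbend, w=120) cum 830
  x=23 (Westmoor, w=120) cum 950
  x=24 (Northgate, w=70) cum 1020
⇒ x* = 15
y-coordinate, sorted with cumulative weight:
  y=0 (Westmoor, w=120) cum 120
  y=5 (Lakeside, w=100) cum 220
  y=10 (Riverbend, w=120) cum 340
  y=11 (Hillcrest, w=175) cum 515  ← median
  y=15 (Southcross, w=60) cum 575
  y=19 (Eastvale, w=100) cum 675
  y=22 (Northgate, w=70) cum 745
  y=24 (Midtown, w=275) cum 1020
⇒ y* = 11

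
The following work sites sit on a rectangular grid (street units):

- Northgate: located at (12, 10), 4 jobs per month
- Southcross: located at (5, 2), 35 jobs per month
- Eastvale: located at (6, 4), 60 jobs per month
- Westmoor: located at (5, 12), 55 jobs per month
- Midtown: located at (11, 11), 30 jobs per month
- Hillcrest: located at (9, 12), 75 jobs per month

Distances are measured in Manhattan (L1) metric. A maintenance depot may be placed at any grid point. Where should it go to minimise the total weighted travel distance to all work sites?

Manhattan distance separates: Σwᵢ(|x−xᵢ|+|y−yᵢ|) = Σwᵢ|x−xᵢ| + Σwᵢ|y−yᵢ|, so x and y are optimised independently as 1-D weighted medians.
Total weight W = 259; half = 129.5.
x-coordinate, sorted with cumulative weight:
  x=5 (Southcross, w=35) cum 35
  x=5 (Westmoor, w=55) cum 90
  x=6 (Eastvale, w=60) cum 150  ← median
  x=9 (Hillcrest, w=75) cum 225
  x=11 (Midtown, w=30) cum 255
  x=12 (Northgate, w=4) cum 259
⇒ x* = 6
y-coordinate, sorted with cumulative weight:
  y=2 (Southcross, w=35) cum 35
  y=4 (Eastvale, w=60) cum 95
  y=10 (Northgate, w=4) cum 99
  y=11 (Midtown, w=30) cum 129
  y=12 (Westmoor, w=55) cum 184  ← median
  y=12 (Hillcrest, w=75) cum 259
⇒ y* = 12

(6, 12)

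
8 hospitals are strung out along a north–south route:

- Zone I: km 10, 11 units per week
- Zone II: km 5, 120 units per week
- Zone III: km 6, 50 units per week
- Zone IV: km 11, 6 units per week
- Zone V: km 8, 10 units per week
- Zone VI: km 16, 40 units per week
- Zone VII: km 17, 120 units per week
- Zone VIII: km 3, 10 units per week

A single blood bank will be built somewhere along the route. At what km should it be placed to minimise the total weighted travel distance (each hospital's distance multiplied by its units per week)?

For a sum of weighted absolute distances on a line, the optimum is the weighted median (not the mean). Total weight W = 367; half-weight = 183.5.
Sort by position and accumulate weight:
  km 3 (Zone VIII, w=10) → cum 10
  km 5 (Zone II, w=120) → cum 130
  km 6 (Zone III, w=50) → cum 180
  km 8 (Zone V, w=10) → cum 190  ≥ 183.5 → median here
  km 10 (Zone I, w=11) → cum 201
  km 11 (Zone IV, w=6) → cum 207
  km 16 (Zone VI, w=40) → cum 247
  km 17 (Zone VII, w=120) → cum 367
Optimal location: km 8.

x = 8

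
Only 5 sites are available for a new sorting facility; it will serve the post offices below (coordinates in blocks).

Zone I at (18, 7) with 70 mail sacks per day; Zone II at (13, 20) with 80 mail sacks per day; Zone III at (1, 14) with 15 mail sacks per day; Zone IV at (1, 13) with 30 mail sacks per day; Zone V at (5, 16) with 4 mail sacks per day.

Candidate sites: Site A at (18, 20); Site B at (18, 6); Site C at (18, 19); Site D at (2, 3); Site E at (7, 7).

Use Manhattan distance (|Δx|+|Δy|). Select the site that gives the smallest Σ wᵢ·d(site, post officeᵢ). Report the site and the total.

Site C, total 2404 blocks

Total weighted distance at each candidate:
  Site A (18, 20): total = 2443
  Site B (18, 6): total = 2777
  Site C (18, 19): total = 2404
  Site D (2, 3): total = 4214
  Site E (7, 7): total = 2889
Minimum is at Site C with total 2404 blocks.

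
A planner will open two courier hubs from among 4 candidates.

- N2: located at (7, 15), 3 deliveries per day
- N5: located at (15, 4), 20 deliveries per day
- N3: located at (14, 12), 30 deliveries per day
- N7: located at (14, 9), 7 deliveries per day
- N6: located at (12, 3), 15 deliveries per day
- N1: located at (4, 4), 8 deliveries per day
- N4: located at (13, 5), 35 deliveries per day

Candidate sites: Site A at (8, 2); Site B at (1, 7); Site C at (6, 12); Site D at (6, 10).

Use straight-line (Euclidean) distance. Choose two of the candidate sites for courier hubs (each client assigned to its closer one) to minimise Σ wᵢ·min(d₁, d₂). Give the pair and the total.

{Site A, Site C}, total 756.6

Evaluate every pair (each demand assigned to the nearer of the two):
  {Site A, Site C}: total = 756.6
  {Site A, Site D}: total = 766.4
  {Site A, Site B}: total = 889.9
  {Site B, Site D}: total = 1008.8
  {Site C, Site D}: total = 1012.2
  {Site B, Site C}: total = 1092.8
Best pair: {Site A, Site C} with total 756.6.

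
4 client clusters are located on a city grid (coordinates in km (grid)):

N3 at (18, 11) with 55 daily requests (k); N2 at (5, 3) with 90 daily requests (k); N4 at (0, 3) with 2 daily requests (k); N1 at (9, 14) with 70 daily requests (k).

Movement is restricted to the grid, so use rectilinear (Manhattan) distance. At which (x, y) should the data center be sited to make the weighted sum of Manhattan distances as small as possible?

(9, 11)

Manhattan distance separates: Σwᵢ(|x−xᵢ|+|y−yᵢ|) = Σwᵢ|x−xᵢ| + Σwᵢ|y−yᵢ|, so x and y are optimised independently as 1-D weighted medians.
Total weight W = 217; half = 108.5.
x-coordinate, sorted with cumulative weight:
  x=0 (N4, w=2) cum 2
  x=5 (N2, w=90) cum 92
  x=9 (N1, w=70) cum 162  ← median
  x=18 (N3, w=55) cum 217
⇒ x* = 9
y-coordinate, sorted with cumulative weight:
  y=3 (N2, w=90) cum 90
  y=3 (N4, w=2) cum 92
  y=11 (N3, w=55) cum 147  ← median
  y=14 (N1, w=70) cum 217
⇒ y* = 11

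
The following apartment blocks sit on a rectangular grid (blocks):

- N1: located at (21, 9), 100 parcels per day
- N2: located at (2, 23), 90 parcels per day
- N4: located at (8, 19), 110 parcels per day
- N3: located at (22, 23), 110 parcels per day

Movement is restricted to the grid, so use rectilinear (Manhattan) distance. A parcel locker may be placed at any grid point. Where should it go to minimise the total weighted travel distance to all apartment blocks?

(21, 19)

Manhattan distance separates: Σwᵢ(|x−xᵢ|+|y−yᵢ|) = Σwᵢ|x−xᵢ| + Σwᵢ|y−yᵢ|, so x and y are optimised independently as 1-D weighted medians.
Total weight W = 410; half = 205.
x-coordinate, sorted with cumulative weight:
  x=2 (N2, w=90) cum 90
  x=8 (N4, w=110) cum 200
  x=21 (N1, w=100) cum 300  ← median
  x=22 (N3, w=110) cum 410
⇒ x* = 21
y-coordinate, sorted with cumulative weight:
  y=9 (N1, w=100) cum 100
  y=19 (N4, w=110) cum 210  ← median
  y=23 (N2, w=90) cum 300
  y=23 (N3, w=110) cum 410
⇒ y* = 19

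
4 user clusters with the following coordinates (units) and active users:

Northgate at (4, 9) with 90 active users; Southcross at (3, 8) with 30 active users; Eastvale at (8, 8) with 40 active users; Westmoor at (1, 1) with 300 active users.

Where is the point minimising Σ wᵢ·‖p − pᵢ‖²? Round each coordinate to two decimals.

(2.33, 3.63)

The minimiser of Σwᵢ‖p−pᵢ‖² is the weighted centroid p* = (Σwᵢpᵢ)/(Σwᵢ).
Σwᵢ = 460.
Σwᵢxᵢ = 90·4 + 30·3 + 40·8 + 300·1 = 1070.
Σwᵢyᵢ = 90·9 + 30·8 + 40·8 + 300·1 = 1670.
x* = 1070/460 = 2.33, y* = 1670/460 = 3.63.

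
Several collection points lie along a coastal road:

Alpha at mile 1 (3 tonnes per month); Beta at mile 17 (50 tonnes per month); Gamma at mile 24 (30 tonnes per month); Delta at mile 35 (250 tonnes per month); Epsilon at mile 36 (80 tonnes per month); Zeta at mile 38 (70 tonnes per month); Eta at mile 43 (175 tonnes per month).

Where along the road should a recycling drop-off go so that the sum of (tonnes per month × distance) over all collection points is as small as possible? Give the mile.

For a sum of weighted absolute distances on a line, the optimum is the weighted median (not the mean). Total weight W = 658; half-weight = 329.
Sort by position and accumulate weight:
  mile 1 (Alpha, w=3) → cum 3
  mile 17 (Beta, w=50) → cum 53
  mile 24 (Gamma, w=30) → cum 83
  mile 35 (Delta, w=250) → cum 333  ≥ 329 → median here
  mile 36 (Epsilon, w=80) → cum 413
  mile 38 (Zeta, w=70) → cum 483
  mile 43 (Eta, w=175) → cum 658
Optimal location: mile 35.

x = 35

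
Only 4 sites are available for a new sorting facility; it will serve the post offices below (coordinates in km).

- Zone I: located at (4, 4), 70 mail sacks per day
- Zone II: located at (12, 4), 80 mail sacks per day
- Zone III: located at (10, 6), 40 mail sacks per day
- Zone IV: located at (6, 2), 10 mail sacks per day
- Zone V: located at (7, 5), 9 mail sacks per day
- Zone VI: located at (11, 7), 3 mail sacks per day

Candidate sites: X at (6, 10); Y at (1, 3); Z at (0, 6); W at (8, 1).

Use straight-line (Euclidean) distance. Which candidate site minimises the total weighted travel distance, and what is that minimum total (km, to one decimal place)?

Total weighted distance at each candidate:
  X (6, 10): total = 1491.2
  Y (1, 3): total = 1624.7
  Z (0, 6): total = 1855.2
  W (8, 1): total = 1045.0
Minimum is at W with total 1045.0 km.

W, total 1045.0 km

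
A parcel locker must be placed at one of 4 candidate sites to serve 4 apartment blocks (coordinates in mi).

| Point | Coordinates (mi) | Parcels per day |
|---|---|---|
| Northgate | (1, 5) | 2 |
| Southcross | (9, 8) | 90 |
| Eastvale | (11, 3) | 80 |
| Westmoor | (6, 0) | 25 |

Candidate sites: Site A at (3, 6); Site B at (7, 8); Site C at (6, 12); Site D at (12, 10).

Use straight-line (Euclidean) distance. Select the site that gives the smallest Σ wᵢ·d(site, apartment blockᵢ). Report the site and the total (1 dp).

Site B, total 907.2 mi

Total weighted distance at each candidate:
  Site A (3, 6): total = 1424.9
  Site B (7, 8): total = 907.2
  Site C (6, 12): total = 1590.9
  Site D (12, 10): total = 1205.9
Minimum is at Site B with total 907.2 mi.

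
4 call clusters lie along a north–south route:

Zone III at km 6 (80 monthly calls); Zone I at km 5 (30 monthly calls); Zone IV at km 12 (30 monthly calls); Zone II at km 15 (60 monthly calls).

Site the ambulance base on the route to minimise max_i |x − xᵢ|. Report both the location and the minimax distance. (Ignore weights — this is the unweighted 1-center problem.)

The 1-center on a line is the midpoint of the two extreme points: leftmost at 5, rightmost at 15.
Optimal location = (5 + 15)/2 = 10; maximum distance = (15 − 5)/2 = 5.

location 10, max distance 5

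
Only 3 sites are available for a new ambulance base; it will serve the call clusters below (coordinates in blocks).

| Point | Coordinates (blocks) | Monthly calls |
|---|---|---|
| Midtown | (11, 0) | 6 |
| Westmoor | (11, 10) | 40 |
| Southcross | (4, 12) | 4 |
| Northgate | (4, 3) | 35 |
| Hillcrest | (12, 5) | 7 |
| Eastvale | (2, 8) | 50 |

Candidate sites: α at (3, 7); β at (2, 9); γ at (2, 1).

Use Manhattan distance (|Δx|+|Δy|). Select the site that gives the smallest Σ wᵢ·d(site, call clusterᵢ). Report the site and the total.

α, total 906 blocks

Total weighted distance at each candidate:
  α (3, 7): total = 906
  β (2, 9): total = 956
  γ (2, 1): total = 1420
Minimum is at α with total 906 blocks.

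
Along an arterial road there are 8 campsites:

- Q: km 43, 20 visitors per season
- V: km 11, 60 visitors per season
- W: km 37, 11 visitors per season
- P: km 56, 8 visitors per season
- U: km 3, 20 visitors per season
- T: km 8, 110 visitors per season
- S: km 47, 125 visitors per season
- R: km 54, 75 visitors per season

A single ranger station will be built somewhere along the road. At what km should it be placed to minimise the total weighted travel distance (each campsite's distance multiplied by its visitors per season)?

For a sum of weighted absolute distances on a line, the optimum is the weighted median (not the mean). Total weight W = 429; half-weight = 214.5.
Sort by position and accumulate weight:
  km 3 (U, w=20) → cum 20
  km 8 (T, w=110) → cum 130
  km 11 (V, w=60) → cum 190
  km 37 (W, w=11) → cum 201
  km 43 (Q, w=20) → cum 221  ≥ 214.5 → median here
  km 47 (S, w=125) → cum 346
  km 54 (R, w=75) → cum 421
  km 56 (P, w=8) → cum 429
Optimal location: km 43.

x = 43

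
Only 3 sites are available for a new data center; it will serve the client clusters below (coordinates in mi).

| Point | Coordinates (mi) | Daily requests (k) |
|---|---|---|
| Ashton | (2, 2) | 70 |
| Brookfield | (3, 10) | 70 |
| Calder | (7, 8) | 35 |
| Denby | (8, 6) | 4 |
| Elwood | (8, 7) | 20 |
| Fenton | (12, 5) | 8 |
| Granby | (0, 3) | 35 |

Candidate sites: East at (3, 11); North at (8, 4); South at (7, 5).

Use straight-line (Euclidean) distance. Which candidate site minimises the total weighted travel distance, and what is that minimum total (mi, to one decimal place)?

South, total 1306.6 mi

Total weighted distance at each candidate:
  East (3, 11): total = 1420.8
  North (8, 4): total = 1516.9
  South (7, 5): total = 1306.6
Minimum is at South with total 1306.6 mi.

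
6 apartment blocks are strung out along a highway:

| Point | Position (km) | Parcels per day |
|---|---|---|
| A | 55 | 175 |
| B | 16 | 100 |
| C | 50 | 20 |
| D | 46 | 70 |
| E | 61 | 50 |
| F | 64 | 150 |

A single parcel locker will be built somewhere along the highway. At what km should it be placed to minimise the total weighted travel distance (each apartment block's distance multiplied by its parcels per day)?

x = 55

For a sum of weighted absolute distances on a line, the optimum is the weighted median (not the mean). Total weight W = 565; half-weight = 282.5.
Sort by position and accumulate weight:
  km 16 (B, w=100) → cum 100
  km 46 (D, w=70) → cum 170
  km 50 (C, w=20) → cum 190
  km 55 (A, w=175) → cum 365  ≥ 282.5 → median here
  km 61 (E, w=50) → cum 415
  km 64 (F, w=150) → cum 565
Optimal location: km 55.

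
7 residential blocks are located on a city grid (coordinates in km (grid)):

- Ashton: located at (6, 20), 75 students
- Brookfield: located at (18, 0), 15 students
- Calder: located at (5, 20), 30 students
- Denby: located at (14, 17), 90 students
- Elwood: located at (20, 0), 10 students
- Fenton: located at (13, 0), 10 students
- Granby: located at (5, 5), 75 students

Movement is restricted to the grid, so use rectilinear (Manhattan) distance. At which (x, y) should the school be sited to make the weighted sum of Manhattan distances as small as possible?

(6, 17)

Manhattan distance separates: Σwᵢ(|x−xᵢ|+|y−yᵢ|) = Σwᵢ|x−xᵢ| + Σwᵢ|y−yᵢ|, so x and y are optimised independently as 1-D weighted medians.
Total weight W = 305; half = 152.5.
x-coordinate, sorted with cumulative weight:
  x=5 (Calder, w=30) cum 30
  x=5 (Granby, w=75) cum 105
  x=6 (Ashton, w=75) cum 180  ← median
  x=13 (Fenton, w=10) cum 190
  x=14 (Denby, w=90) cum 280
  x=18 (Brookfield, w=15) cum 295
  x=20 (Elwood, w=10) cum 305
⇒ x* = 6
y-coordinate, sorted with cumulative weight:
  y=0 (Brookfield, w=15) cum 15
  y=0 (Elwood, w=10) cum 25
  y=0 (Fenton, w=10) cum 35
  y=5 (Granby, w=75) cum 110
  y=17 (Denby, w=90) cum 200  ← median
  y=20 (Ashton, w=75) cum 275
  y=20 (Calder, w=30) cum 305
⇒ y* = 17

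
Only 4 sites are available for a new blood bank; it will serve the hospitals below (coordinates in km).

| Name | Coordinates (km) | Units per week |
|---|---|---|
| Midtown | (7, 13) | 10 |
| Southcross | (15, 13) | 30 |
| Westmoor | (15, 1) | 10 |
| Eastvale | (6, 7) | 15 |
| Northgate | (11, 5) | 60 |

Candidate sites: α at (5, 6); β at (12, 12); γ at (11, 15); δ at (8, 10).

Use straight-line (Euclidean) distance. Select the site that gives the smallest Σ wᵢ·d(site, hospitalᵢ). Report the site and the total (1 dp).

δ, total 778.1 km

Total weighted distance at each candidate:
  α (5, 6): total = 937.0
  β (12, 12): total = 801.3
  γ (11, 15): total = 1066.0
  δ (8, 10): total = 778.1
Minimum is at δ with total 778.1 km.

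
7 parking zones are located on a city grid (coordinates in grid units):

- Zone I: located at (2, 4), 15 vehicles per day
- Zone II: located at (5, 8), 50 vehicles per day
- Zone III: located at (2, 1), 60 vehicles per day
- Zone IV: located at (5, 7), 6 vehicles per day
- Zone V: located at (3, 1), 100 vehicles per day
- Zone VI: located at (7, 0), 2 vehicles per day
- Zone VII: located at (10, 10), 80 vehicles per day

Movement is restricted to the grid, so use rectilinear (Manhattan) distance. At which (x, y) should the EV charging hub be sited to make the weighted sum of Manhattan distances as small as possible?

Manhattan distance separates: Σwᵢ(|x−xᵢ|+|y−yᵢ|) = Σwᵢ|x−xᵢ| + Σwᵢ|y−yᵢ|, so x and y are optimised independently as 1-D weighted medians.
Total weight W = 313; half = 156.5.
x-coordinate, sorted with cumulative weight:
  x=2 (Zone I, w=15) cum 15
  x=2 (Zone III, w=60) cum 75
  x=3 (Zone V, w=100) cum 175  ← median
  x=5 (Zone II, w=50) cum 225
  x=5 (Zone IV, w=6) cum 231
  x=7 (Zone VI, w=2) cum 233
  x=10 (Zone VII, w=80) cum 313
⇒ x* = 3
y-coordinate, sorted with cumulative weight:
  y=0 (Zone VI, w=2) cum 2
  y=1 (Zone III, w=60) cum 62
  y=1 (Zone V, w=100) cum 162  ← median
  y=4 (Zone I, w=15) cum 177
  y=7 (Zone IV, w=6) cum 183
  y=8 (Zone II, w=50) cum 233
  y=10 (Zone VII, w=80) cum 313
⇒ y* = 1

(3, 1)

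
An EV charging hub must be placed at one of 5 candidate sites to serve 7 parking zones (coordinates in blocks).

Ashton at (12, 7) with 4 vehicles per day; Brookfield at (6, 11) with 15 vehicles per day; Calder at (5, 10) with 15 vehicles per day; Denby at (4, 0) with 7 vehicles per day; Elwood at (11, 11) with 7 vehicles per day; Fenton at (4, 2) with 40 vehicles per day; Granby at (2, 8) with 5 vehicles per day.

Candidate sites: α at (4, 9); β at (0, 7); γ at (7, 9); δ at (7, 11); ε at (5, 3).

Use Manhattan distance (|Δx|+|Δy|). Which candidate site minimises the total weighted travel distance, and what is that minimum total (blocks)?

Total weighted distance at each candidate:
  α (4, 9): total = 551
  β (0, 7): total = 875
  γ (7, 9): total = 674
  δ (7, 11): total = 742
  ε (5, 3): total = 530
Minimum is at ε with total 530 blocks.

ε, total 530 blocks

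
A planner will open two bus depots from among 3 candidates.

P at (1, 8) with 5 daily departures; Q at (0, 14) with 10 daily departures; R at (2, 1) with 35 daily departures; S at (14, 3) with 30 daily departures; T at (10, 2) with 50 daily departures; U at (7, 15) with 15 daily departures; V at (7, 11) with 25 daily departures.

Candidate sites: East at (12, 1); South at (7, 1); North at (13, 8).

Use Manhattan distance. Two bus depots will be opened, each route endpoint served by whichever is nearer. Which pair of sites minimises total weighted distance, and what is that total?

Evaluate every pair (each demand assigned to the nearer of the two):
  {East, South}: total = 1170
  {South, North}: total = 1225
  {East, North}: total = 1290
Best pair: {East, South} with total 1170.

{East, South}, total 1170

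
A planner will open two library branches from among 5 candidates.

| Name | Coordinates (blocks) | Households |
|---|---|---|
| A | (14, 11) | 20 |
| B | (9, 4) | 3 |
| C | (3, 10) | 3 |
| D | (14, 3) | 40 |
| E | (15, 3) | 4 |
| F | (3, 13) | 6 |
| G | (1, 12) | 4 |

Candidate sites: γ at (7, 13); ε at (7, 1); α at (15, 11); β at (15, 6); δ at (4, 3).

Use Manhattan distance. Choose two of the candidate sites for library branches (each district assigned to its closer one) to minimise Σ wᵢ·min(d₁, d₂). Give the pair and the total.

Evaluate every pair (each demand assigned to the nearer of the two):
  {γ, β}: total = 389
  {α, β}: total = 399
  {β, δ}: total = 448
  {ε, β}: total = 510
  {γ, α}: total = 518
  {α, δ}: total = 568
  {ε, α}: total = 610
  {γ, ε}: total = 668
  {γ, δ}: total = 715
  {ε, δ}: total = 893
Best pair: {γ, β} with total 389.

{γ, β}, total 389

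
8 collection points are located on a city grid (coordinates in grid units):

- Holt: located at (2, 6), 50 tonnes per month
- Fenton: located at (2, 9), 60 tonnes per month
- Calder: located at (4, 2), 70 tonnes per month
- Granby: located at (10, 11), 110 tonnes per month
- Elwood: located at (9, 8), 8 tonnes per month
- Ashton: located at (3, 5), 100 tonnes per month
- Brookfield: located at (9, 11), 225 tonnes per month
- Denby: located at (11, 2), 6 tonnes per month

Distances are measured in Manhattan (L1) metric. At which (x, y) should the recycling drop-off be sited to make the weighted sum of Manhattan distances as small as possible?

(9, 11)

Manhattan distance separates: Σwᵢ(|x−xᵢ|+|y−yᵢ|) = Σwᵢ|x−xᵢ| + Σwᵢ|y−yᵢ|, so x and y are optimised independently as 1-D weighted medians.
Total weight W = 629; half = 314.5.
x-coordinate, sorted with cumulative weight:
  x=2 (Holt, w=50) cum 50
  x=2 (Fenton, w=60) cum 110
  x=3 (Ashton, w=100) cum 210
  x=4 (Calder, w=70) cum 280
  x=9 (Elwood, w=8) cum 288
  x=9 (Brookfield, w=225) cum 513  ← median
  x=10 (Granby, w=110) cum 623
  x=11 (Denby, w=6) cum 629
⇒ x* = 9
y-coordinate, sorted with cumulative weight:
  y=2 (Calder, w=70) cum 70
  y=2 (Denby, w=6) cum 76
  y=5 (Ashton, w=100) cum 176
  y=6 (Holt, w=50) cum 226
  y=8 (Elwood, w=8) cum 234
  y=9 (Fenton, w=60) cum 294
  y=11 (Granby, w=110) cum 404  ← median
  y=11 (Brookfield, w=225) cum 629
⇒ y* = 11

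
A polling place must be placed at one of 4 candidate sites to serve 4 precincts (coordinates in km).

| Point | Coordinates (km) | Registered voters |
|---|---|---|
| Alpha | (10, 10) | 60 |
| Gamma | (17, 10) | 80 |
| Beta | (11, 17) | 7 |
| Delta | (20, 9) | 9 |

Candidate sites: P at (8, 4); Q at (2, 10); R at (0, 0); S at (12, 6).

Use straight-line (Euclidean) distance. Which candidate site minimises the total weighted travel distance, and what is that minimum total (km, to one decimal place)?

Total weighted distance at each candidate:
  P (8, 4): total = 1455.2
  Q (2, 10): total = 1922.1
  R (0, 0): total = 2765.5
  S (12, 6): total = 934.8
Minimum is at S with total 934.8 km.

S, total 934.8 km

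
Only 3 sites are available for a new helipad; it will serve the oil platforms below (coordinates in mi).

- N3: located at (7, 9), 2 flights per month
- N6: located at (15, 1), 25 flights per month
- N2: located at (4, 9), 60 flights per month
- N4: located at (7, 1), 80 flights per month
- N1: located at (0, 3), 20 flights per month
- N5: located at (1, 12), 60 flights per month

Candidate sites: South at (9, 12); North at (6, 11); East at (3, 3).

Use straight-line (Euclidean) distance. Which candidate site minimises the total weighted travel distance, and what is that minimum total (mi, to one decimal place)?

East, total 1654.5 mi

Total weighted distance at each candidate:
  South (9, 12): total = 2299.3
  North (6, 11): total = 1820.4
  East (3, 3): total = 1654.5
Minimum is at East with total 1654.5 mi.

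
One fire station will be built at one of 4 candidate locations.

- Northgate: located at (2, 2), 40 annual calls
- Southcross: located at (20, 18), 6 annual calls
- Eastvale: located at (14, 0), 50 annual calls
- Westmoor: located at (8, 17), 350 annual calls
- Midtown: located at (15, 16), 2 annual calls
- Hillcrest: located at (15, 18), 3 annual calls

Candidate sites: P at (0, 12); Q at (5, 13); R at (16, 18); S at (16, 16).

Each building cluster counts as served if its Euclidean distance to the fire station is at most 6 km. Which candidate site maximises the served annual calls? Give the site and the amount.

Q, covering 350

Coverage radius r = 6 km; a point is covered iff (Δx)²+(Δy)² ≤ 6² = 36.
  P (0, 12): covers {none} → 0
  Q (5, 13): covers {Westmoor} → 350
  R (16, 18): covers {Southcross, Midtown, Hillcrest} → 11
  S (16, 16): covers {Southcross, Midtown, Hillcrest} → 11
Maximum coverage at Q: 350 annual calls.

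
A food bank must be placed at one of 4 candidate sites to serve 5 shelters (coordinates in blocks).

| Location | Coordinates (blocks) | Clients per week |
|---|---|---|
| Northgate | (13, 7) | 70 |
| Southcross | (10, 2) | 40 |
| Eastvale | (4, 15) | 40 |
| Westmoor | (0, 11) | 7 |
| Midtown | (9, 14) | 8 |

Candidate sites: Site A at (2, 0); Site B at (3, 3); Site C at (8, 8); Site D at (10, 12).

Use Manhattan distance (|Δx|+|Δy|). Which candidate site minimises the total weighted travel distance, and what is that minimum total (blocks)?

Site C, total 1313 blocks

Total weighted distance at each candidate:
  Site A (2, 0): total = 2599
  Site B (3, 3): total = 2033
  Site C (8, 8): total = 1313
  Site D (10, 12): total = 1421
Minimum is at Site C with total 1313 blocks.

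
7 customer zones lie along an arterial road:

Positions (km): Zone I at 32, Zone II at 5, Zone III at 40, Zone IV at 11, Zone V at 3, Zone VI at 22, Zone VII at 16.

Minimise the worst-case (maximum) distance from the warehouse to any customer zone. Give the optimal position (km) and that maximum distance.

location 21.5, max distance 18.5

The 1-center on a line is the midpoint of the two extreme points: leftmost at 3, rightmost at 40.
Optimal location = (3 + 40)/2 = 21.5; maximum distance = (40 − 3)/2 = 18.5.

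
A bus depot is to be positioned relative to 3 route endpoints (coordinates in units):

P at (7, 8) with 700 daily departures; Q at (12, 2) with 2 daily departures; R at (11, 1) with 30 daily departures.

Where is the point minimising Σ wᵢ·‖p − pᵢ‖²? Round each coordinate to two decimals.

(7.18, 7.70)

The minimiser of Σwᵢ‖p−pᵢ‖² is the weighted centroid p* = (Σwᵢpᵢ)/(Σwᵢ).
Σwᵢ = 732.
Σwᵢxᵢ = 700·7 + 2·12 + 30·11 = 5254.
Σwᵢyᵢ = 700·8 + 2·2 + 30·1 = 5634.
x* = 5254/732 = 7.18, y* = 5634/732 = 7.70.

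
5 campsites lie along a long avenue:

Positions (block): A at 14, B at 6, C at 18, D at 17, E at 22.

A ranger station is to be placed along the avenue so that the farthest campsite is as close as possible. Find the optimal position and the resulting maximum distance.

location 14, max distance 8

The 1-center on a line is the midpoint of the two extreme points: leftmost at 6, rightmost at 22.
Optimal location = (6 + 22)/2 = 14; maximum distance = (22 − 6)/2 = 8.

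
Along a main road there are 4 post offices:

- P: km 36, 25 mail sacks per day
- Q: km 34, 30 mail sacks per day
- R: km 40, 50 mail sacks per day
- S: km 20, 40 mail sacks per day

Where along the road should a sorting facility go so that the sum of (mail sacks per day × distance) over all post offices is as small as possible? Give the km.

x = 36

For a sum of weighted absolute distances on a line, the optimum is the weighted median (not the mean). Total weight W = 145; half-weight = 72.5.
Sort by position and accumulate weight:
  km 20 (S, w=40) → cum 40
  km 34 (Q, w=30) → cum 70
  km 36 (P, w=25) → cum 95  ≥ 72.5 → median here
  km 40 (R, w=50) → cum 145
Optimal location: km 36.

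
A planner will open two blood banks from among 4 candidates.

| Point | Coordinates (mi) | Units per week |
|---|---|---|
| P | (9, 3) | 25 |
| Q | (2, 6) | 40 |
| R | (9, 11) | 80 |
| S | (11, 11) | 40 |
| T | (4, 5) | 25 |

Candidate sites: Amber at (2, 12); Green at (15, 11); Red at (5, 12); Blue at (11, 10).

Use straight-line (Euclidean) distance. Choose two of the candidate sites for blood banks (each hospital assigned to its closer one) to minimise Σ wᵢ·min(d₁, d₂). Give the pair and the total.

Evaluate every pair (each demand assigned to the nearer of the two):
  {Amber, Blue}: total = 822.9
  {Red, Blue}: total = 846.0
  {Green, Blue}: total = 1009.9
  {Green, Red}: total = 1181.2
  {Amber, Red}: total = 1236.2
  {Amber, Green}: total = 1312.0
Best pair: {Amber, Blue} with total 822.9.

{Amber, Blue}, total 822.9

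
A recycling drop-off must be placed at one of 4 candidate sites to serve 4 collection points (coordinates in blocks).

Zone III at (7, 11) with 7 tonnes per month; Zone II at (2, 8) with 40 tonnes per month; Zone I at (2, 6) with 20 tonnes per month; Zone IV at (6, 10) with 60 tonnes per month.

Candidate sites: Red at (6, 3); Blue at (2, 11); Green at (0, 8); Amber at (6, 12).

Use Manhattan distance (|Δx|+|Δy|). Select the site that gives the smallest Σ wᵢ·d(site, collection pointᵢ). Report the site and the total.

Blue, total 555 blocks

Total weighted distance at each candidate:
  Red (6, 3): total = 983
  Blue (2, 11): total = 555
  Green (0, 8): total = 710
  Amber (6, 12): total = 654
Minimum is at Blue with total 555 blocks.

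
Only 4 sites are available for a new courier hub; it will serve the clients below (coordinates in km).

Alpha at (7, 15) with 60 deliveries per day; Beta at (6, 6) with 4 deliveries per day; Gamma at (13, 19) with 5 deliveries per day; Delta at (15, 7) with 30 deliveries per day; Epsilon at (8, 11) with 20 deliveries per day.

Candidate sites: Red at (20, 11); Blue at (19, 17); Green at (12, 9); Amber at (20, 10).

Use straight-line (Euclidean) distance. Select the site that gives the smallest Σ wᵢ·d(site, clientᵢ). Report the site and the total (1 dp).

Total weighted distance at each candidate:
  Red (20, 11): total = 1360.8
  Blue (19, 17): total = 1403.4
  Green (12, 9): total = 743.3
  Amber (20, 10): total = 1366.7
Minimum is at Green with total 743.3 km.

Green, total 743.3 km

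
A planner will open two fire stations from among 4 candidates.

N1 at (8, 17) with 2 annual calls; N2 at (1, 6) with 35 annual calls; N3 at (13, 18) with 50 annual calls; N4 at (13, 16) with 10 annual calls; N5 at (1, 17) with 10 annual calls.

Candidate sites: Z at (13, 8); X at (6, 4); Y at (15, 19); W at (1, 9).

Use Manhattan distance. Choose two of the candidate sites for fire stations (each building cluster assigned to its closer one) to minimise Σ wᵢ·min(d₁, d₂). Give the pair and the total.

Evaluate every pair (each demand assigned to the nearer of the two):
  {Y, W}: total = 403
  {X, Y}: total = 623
  {Z, W}: total = 793
  {Z, Y}: total = 868
  {Z, X}: total = 1033
  {X, W}: total = 1455
Best pair: {Y, W} with total 403.

{Y, W}, total 403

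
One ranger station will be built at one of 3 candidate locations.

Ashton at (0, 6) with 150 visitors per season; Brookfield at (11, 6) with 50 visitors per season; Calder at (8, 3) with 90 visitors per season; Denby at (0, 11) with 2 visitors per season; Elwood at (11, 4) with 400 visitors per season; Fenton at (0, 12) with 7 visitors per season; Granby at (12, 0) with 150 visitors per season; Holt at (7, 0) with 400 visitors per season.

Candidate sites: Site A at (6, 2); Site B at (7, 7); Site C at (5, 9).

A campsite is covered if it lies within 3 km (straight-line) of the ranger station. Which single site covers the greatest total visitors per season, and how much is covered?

Coverage radius r = 3 km; a point is covered iff (Δx)²+(Δy)² ≤ 3² = 9.
  Site A (6, 2): covers {Calder, Holt} → 490
  Site B (7, 7): covers {none} → 0
  Site C (5, 9): covers {none} → 0
Maximum coverage at Site A: 490 visitors per season.

Site A, covering 490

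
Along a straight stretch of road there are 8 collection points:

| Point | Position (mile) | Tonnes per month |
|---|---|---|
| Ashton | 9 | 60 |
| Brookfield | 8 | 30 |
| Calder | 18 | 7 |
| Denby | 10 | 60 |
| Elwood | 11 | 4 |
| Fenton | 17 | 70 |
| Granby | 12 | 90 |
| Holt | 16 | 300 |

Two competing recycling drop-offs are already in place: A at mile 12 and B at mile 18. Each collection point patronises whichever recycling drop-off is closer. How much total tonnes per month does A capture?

The indifferent point is the midpoint (12+18)/2 = 15; collection points left of it (closer to A at 12) go to A, those right go to B.
  Brookfield at 8 (w=30) → A
  Ashton at 9 (w=60) → A
  Denby at 10 (w=60) → A
  Elwood at 11 (w=4) → A
  Granby at 12 (w=90) → A
  Holt at 16 (w=300) → B
  Fenton at 17 (w=70) → B
  Calder at 18 (w=7) → B
A captures 244; B captures 377.

244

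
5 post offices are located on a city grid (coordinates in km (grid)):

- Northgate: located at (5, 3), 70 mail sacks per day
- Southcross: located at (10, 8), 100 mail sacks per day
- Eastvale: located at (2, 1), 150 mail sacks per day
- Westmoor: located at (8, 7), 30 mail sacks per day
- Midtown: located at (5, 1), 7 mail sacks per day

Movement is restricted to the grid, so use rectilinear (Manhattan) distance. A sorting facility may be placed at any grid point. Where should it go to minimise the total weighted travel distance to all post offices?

Manhattan distance separates: Σwᵢ(|x−xᵢ|+|y−yᵢ|) = Σwᵢ|x−xᵢ| + Σwᵢ|y−yᵢ|, so x and y are optimised independently as 1-D weighted medians.
Total weight W = 357; half = 178.5.
x-coordinate, sorted with cumulative weight:
  x=2 (Eastvale, w=150) cum 150
  x=5 (Northgate, w=70) cum 220  ← median
  x=5 (Midtown, w=7) cum 227
  x=8 (Westmoor, w=30) cum 257
  x=10 (Southcross, w=100) cum 357
⇒ x* = 5
y-coordinate, sorted with cumulative weight:
  y=1 (Eastvale, w=150) cum 150
  y=1 (Midtown, w=7) cum 157
  y=3 (Northgate, w=70) cum 227  ← median
  y=7 (Westmoor, w=30) cum 257
  y=8 (Southcross, w=100) cum 357
⇒ y* = 3

(5, 3)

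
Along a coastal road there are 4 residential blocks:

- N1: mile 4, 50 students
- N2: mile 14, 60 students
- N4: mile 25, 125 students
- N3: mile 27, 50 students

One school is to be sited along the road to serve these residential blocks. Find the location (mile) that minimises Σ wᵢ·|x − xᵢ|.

x = 25

For a sum of weighted absolute distances on a line, the optimum is the weighted median (not the mean). Total weight W = 285; half-weight = 142.5.
Sort by position and accumulate weight:
  mile 4 (N1, w=50) → cum 50
  mile 14 (N2, w=60) → cum 110
  mile 25 (N4, w=125) → cum 235  ≥ 142.5 → median here
  mile 27 (N3, w=50) → cum 285
Optimal location: mile 25.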